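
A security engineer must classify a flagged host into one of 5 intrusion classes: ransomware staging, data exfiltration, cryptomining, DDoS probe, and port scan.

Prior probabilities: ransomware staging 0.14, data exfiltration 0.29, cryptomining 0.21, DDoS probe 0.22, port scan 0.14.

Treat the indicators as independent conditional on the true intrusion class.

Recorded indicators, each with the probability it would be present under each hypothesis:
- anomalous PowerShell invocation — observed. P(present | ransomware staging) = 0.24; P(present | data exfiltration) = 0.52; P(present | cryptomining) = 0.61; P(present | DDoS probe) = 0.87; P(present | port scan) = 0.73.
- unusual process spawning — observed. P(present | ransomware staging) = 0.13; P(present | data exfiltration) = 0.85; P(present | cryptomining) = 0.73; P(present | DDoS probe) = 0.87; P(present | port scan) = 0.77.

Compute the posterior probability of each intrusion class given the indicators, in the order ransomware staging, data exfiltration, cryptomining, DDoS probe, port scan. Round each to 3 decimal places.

0.009, 0.272, 0.198, 0.353, 0.167

Multiply each prior by the joint likelihood of the indicator pattern:
  ransomware staging: 0.14 × 0.24 × 0.13 = 0.004368
  data exfiltration: 0.29 × 0.52 × 0.85 = 0.12818
  cryptomining: 0.21 × 0.61 × 0.73 = 0.093513
  DDoS probe: 0.22 × 0.87 × 0.87 = 0.16652
  port scan: 0.14 × 0.73 × 0.77 = 0.078694
The unnormalized weights sum to 0.47127.
P(ransomware staging | evidence) = 0.004368 / 0.47127 ≈ 0.009
P(data exfiltration | evidence) = 0.12818 / 0.47127 ≈ 0.272
P(cryptomining | evidence) = 0.093513 / 0.47127 ≈ 0.198
P(DDoS probe | evidence) = 0.16652 / 0.47127 ≈ 0.353
P(port scan | evidence) = 0.078694 / 0.47127 ≈ 0.167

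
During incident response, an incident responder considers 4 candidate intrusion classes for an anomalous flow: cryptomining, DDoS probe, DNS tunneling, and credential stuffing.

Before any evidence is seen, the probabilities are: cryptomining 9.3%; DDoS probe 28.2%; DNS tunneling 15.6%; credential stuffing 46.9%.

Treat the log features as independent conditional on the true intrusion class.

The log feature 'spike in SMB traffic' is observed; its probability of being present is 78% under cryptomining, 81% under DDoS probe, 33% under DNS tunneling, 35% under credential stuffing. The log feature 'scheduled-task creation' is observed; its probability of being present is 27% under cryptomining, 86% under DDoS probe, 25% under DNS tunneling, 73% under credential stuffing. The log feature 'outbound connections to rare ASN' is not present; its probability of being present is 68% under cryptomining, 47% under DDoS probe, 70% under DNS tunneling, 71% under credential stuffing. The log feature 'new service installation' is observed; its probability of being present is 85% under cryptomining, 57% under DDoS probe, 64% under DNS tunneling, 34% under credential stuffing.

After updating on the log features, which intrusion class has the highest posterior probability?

For each hypothesis, the unnormalized posterior weight is prior × product of the log feature likelihoods (using 1 − P(present | H) for each absent log feature):
  cryptomining: 0.093 × 0.78 × 0.27 × (1 − 0.68) × 0.85 = 0.0053273
  DDoS probe: 0.282 × 0.81 × 0.86 × (1 − 0.47) × 0.57 = 0.059345
  DNS tunneling: 0.156 × 0.33 × 0.25 × (1 − 0.70) × 0.64 = 0.002471
  credential stuffing: 0.469 × 0.35 × 0.73 × (1 − 0.71) × 0.34 = 0.011815
Normalizing constant Z = 0.0053273 + 0.059345 + 0.002471 + 0.011815 = 0.078958.
P(cryptomining | evidence) ≈ 0.0053273 / 0.078958 ≈ 0.067
P(DDoS probe | evidence) ≈ 0.059345 / 0.078958 ≈ 0.752
P(DNS tunneling | evidence) ≈ 0.002471 / 0.078958 ≈ 0.031
P(credential stuffing | evidence) ≈ 0.011815 / 0.078958 ≈ 0.150
The largest is 0.752, so DDoS probe is most probable.

DDoS probe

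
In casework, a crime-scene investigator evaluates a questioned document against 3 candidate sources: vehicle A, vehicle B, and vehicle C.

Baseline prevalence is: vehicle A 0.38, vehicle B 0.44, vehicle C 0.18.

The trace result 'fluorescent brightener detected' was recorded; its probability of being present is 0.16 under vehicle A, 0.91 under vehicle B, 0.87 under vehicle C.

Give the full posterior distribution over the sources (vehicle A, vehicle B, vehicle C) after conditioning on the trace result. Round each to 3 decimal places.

0.098, 0.648, 0.253

For each hypothesis, the unnormalized posterior weight is prior × likelihood:
  vehicle A: 0.38 × 0.16 = 0.0608
  vehicle B: 0.44 × 0.91 = 0.4004
  vehicle C: 0.18 × 0.87 = 0.1566
Normalizing constant Z = 0.0608 + 0.4004 + 0.1566 = 0.6178.
P(vehicle A | evidence) = 0.0608 / 0.6178 ≈ 0.098
P(vehicle B | evidence) = 0.4004 / 0.6178 ≈ 0.648
P(vehicle C | evidence) = 0.1566 / 0.6178 ≈ 0.253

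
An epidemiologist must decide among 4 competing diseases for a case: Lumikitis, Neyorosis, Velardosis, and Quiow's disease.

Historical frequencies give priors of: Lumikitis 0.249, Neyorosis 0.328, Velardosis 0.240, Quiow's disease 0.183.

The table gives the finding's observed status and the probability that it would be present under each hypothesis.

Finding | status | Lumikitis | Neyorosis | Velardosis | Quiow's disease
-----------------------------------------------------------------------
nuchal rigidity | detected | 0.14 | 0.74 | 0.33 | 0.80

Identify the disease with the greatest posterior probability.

Neyorosis

By Bayes' rule, the unnormalized weight for each hypothesis is prior × likelihood:
  Lumikitis: 0.249 × 0.14 = 0.03486
  Neyorosis: 0.328 × 0.74 = 0.24272
  Velardosis: 0.240 × 0.33 = 0.0792
  Quiow's disease: 0.183 × 0.80 = 0.1464
The unnormalized weights sum to 0.50318.
P(Lumikitis | evidence) ≈ 0.03486 / 0.50318 ≈ 0.069
P(Neyorosis | evidence) ≈ 0.24272 / 0.50318 ≈ 0.482
P(Velardosis | evidence) ≈ 0.0792 / 0.50318 ≈ 0.157
P(Quiow's disease | evidence) ≈ 0.1464 / 0.50318 ≈ 0.291
The largest is 0.482, so Neyorosis is most probable.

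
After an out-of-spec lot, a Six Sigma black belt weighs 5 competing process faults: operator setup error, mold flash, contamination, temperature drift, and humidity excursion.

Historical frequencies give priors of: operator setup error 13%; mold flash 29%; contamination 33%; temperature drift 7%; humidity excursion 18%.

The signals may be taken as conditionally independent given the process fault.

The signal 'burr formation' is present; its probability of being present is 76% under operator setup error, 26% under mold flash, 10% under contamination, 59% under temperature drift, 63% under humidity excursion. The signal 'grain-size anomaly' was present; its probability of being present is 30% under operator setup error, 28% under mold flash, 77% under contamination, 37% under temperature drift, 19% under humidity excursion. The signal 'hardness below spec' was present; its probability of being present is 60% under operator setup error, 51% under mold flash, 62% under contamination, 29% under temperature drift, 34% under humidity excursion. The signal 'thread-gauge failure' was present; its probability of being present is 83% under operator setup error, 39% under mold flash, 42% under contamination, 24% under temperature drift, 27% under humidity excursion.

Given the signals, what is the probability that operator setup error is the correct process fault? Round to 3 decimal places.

0.516

By Bayes' rule with conditional independence, the unnormalized weight for each hypothesis is prior × ∏ likelihoods:
  operator setup error: 0.13 × 0.76 × 0.30 × 0.60 × 0.83 = 0.014761
  mold flash: 0.29 × 0.26 × 0.28 × 0.51 × 0.39 = 0.0041992
  contamination: 0.33 × 0.10 × 0.77 × 0.62 × 0.42 = 0.0066168
  temperature drift: 0.07 × 0.59 × 0.37 × 0.29 × 0.24 = 0.0010636
  humidity excursion: 0.18 × 0.63 × 0.19 × 0.34 × 0.27 = 0.0019779
Marginal likelihood of the evidence = 0.028618.
P(operator setup error | evidence) = 0.014761 / 0.028618 ≈ 0.516.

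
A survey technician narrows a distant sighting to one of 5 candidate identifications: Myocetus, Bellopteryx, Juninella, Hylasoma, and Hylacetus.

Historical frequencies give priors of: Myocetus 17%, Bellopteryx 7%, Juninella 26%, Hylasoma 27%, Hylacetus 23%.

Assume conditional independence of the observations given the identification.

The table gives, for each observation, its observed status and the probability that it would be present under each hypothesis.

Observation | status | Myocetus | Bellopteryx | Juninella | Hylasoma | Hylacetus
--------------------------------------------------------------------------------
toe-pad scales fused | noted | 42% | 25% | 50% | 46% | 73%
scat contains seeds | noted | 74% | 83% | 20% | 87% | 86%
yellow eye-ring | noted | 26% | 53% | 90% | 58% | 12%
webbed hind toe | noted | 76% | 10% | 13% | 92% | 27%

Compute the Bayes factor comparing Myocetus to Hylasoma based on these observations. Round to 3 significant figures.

The Bayes factor is the ratio of the joint likelihoods of the evidence pattern under the two hypotheses.
  Myocetus: 0.42 × 0.74 × 0.26 × 0.76 = 0.061414
  Hylasoma: 0.46 × 0.87 × 0.58 × 0.92 = 0.21355
Bayes factor = 0.061414 / 0.21355 ≈ 0.288

0.288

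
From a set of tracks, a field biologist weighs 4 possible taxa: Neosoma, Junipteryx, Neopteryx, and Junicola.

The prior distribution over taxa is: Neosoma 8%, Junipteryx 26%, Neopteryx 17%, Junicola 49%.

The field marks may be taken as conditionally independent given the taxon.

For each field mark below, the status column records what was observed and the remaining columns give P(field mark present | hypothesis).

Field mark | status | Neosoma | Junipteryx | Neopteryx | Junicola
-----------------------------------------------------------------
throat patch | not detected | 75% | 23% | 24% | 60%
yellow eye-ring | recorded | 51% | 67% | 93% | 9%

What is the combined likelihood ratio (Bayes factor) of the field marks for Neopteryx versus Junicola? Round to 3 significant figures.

19.6

The Bayes factor is the ratio of the joint likelihoods of the field mark pattern under the two hypotheses (using 1 − P(present | H) for each absent field mark).
  Neopteryx: (1 − 0.24) × 0.93 = 0.7068
  Junicola: (1 − 0.60) × 0.09 = 0.036
Bayes factor = 0.7068 / 0.036 ≈ 19.6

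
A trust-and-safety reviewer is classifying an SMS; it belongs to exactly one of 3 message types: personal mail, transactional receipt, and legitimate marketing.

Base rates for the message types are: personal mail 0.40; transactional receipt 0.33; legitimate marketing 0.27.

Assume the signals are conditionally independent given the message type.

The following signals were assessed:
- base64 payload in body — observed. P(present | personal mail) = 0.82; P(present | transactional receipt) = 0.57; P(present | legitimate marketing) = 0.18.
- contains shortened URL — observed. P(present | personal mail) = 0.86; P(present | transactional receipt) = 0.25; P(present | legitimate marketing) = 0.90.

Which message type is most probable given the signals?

personal mail

By Bayes' rule with conditional independence, the unnormalized weight for each hypothesis is prior × ∏ likelihoods:
  personal mail: 0.40 × 0.82 × 0.86 = 0.28208
  transactional receipt: 0.33 × 0.57 × 0.25 = 0.047025
  legitimate marketing: 0.27 × 0.18 × 0.90 = 0.04374
Marginal likelihood of the evidence = 0.37284.
P(personal mail | evidence) ≈ 0.28208 / 0.37284 ≈ 0.757
P(transactional receipt | evidence) ≈ 0.047025 / 0.37284 ≈ 0.126
P(legitimate marketing | evidence) ≈ 0.04374 / 0.37284 ≈ 0.117
The largest is 0.757, so personal mail is most probable.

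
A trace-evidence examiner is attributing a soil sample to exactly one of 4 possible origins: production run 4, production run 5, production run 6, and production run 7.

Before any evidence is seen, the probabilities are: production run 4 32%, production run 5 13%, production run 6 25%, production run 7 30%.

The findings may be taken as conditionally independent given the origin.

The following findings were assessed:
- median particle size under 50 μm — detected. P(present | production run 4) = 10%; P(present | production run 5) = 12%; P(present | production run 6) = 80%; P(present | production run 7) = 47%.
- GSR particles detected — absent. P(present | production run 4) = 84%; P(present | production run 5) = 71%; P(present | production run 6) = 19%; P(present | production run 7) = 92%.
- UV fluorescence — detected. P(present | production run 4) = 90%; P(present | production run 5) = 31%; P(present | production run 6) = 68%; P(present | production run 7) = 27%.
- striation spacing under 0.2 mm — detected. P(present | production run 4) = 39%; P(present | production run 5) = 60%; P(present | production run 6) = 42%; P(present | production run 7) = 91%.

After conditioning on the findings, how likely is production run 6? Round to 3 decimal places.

By Bayes' rule with conditional independence, the unnormalized weight for each hypothesis is prior × ∏ likelihoods (using 1 − P(present | H) for each absent finding):
  production run 4: 0.32 × 0.10 × (1 − 0.84) × 0.90 × 0.39 = 0.0017971
  production run 5: 0.13 × 0.12 × (1 − 0.71) × 0.31 × 0.60 = 0.00084146
  production run 6: 0.25 × 0.80 × (1 − 0.19) × 0.68 × 0.42 = 0.046267
  production run 7: 0.30 × 0.47 × (1 − 0.92) × 0.27 × 0.91 = 0.0027715
Marginal likelihood of the evidence = 0.051677.
P(production run 6 | evidence) = 0.046267 / 0.051677 ≈ 0.895.

0.895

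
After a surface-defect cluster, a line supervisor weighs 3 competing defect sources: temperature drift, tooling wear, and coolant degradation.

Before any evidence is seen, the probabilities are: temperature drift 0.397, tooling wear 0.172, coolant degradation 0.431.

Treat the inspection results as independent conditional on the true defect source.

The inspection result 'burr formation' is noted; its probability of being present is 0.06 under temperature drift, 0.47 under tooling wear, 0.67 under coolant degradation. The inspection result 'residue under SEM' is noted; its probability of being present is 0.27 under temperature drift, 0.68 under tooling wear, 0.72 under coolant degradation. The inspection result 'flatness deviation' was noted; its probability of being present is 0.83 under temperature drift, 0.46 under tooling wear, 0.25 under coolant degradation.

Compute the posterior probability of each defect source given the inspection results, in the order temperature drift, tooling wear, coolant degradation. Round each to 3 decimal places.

By Bayes' rule with conditional independence, the unnormalized weight for each hypothesis is prior × ∏ likelihoods:
  temperature drift: 0.397 × 0.06 × 0.27 × 0.83 = 0.0053381
  tooling wear: 0.172 × 0.47 × 0.68 × 0.46 = 0.025287
  coolant degradation: 0.431 × 0.67 × 0.72 × 0.25 = 0.051979
The unnormalized weights sum to 0.082603.
P(temperature drift | evidence) = 0.0053381 / 0.082603 ≈ 0.065
P(tooling wear | evidence) = 0.025287 / 0.082603 ≈ 0.306
P(coolant degradation | evidence) = 0.051979 / 0.082603 ≈ 0.629

0.065, 0.306, 0.629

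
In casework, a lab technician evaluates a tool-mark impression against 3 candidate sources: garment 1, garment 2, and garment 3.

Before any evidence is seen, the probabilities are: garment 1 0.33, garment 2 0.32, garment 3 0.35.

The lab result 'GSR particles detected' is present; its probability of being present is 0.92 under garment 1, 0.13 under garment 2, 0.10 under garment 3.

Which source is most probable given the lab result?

By Bayes' rule, the unnormalized weight for each hypothesis is prior × likelihood:
  garment 1: 0.33 × 0.92 = 0.3036
  garment 2: 0.32 × 0.13 = 0.0416
  garment 3: 0.35 × 0.10 = 0.035
The unnormalized weights sum to 0.3802.
P(garment 1 | evidence) ≈ 0.3036 / 0.3802 ≈ 0.799
P(garment 2 | evidence) ≈ 0.0416 / 0.3802 ≈ 0.109
P(garment 3 | evidence) ≈ 0.035 / 0.3802 ≈ 0.092
The largest is 0.799, so garment 1 is most probable.

garment 1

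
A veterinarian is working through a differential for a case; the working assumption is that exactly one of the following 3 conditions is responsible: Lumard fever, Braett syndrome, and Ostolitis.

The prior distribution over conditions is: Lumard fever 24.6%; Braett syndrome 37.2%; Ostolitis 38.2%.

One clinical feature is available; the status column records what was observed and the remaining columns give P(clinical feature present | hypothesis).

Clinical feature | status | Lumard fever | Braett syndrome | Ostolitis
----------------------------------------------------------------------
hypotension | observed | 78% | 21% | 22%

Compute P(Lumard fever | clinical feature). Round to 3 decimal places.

0.542

Multiply each prior by the likelihood of the clinical feature:
  Lumard fever: 0.246 × 0.78 = 0.19188
  Braett syndrome: 0.372 × 0.21 = 0.07812
  Ostolitis: 0.382 × 0.22 = 0.08404
The unnormalized weights sum to 0.35404.
P(Lumard fever | evidence) = 0.19188 / 0.35404 ≈ 0.542.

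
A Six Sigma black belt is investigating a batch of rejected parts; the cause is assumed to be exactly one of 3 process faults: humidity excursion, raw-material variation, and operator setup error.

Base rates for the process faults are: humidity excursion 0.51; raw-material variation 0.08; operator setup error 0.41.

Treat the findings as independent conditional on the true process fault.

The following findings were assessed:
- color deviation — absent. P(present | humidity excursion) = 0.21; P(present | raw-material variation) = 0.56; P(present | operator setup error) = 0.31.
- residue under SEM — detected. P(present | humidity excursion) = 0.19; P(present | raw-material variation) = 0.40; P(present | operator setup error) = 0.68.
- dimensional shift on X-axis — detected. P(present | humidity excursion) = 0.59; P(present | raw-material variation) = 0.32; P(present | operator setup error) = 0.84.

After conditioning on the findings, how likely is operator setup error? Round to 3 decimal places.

Multiply each prior by the joint likelihood of the evidence pattern (using 1 − P(present | H) for each absent finding):
  humidity excursion: 0.51 × (1 − 0.21) × 0.19 × 0.59 = 0.045165
  raw-material variation: 0.08 × (1 − 0.56) × 0.40 × 0.32 = 0.0045056
  operator setup error: 0.41 × (1 − 0.31) × 0.68 × 0.84 = 0.16159
Normalizing constant Z = 0.045165 + 0.0045056 + 0.16159 = 0.21126.
P(operator setup error | evidence) = 0.16159 / 0.21126 ≈ 0.765.

0.765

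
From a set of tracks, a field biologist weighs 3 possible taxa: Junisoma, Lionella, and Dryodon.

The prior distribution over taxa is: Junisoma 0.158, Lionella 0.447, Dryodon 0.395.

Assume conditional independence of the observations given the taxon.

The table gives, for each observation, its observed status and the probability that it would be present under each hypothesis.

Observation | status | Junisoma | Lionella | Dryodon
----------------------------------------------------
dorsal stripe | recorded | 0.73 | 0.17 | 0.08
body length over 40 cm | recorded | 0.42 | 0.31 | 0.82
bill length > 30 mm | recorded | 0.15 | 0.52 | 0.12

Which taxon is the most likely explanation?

Multiply each prior by the joint likelihood of the evidence pattern:
  Junisoma: 0.158 × 0.73 × 0.42 × 0.15 = 0.0072664
  Lionella: 0.447 × 0.17 × 0.31 × 0.52 = 0.01225
  Dryodon: 0.395 × 0.08 × 0.82 × 0.12 = 0.0031094
Marginal likelihood of the evidence = 0.022625.
P(Junisoma | evidence) ≈ 0.0072664 / 0.022625 ≈ 0.321
P(Lionella | evidence) ≈ 0.01225 / 0.022625 ≈ 0.541
P(Dryodon | evidence) ≈ 0.0031094 / 0.022625 ≈ 0.137
The largest is 0.541, so Lionella is most probable.

Lionella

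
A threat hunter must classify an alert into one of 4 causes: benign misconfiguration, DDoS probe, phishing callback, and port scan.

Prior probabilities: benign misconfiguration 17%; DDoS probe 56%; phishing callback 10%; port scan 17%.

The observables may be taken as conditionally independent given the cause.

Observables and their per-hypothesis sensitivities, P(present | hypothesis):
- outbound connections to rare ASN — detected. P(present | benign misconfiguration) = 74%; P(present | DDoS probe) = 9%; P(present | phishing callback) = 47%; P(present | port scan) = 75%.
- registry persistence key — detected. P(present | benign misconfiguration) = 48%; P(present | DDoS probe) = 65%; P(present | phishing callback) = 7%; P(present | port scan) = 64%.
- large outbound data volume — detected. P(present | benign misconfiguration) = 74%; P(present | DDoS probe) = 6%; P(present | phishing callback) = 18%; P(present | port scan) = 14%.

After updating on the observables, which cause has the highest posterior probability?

benign misconfiguration

By Bayes' rule with conditional independence, the unnormalized weight for each hypothesis is prior × ∏ likelihoods:
  benign misconfiguration: 0.17 × 0.74 × 0.48 × 0.74 = 0.044684
  DDoS probe: 0.56 × 0.09 × 0.65 × 0.06 = 0.0019656
  phishing callback: 0.10 × 0.47 × 0.07 × 0.18 = 0.0005922
  port scan: 0.17 × 0.75 × 0.64 × 0.14 = 0.011424
The unnormalized weights sum to 0.058666.
P(benign misconfiguration | evidence) ≈ 0.044684 / 0.058666 ≈ 0.762
P(DDoS probe | evidence) ≈ 0.0019656 / 0.058666 ≈ 0.034
P(phishing callback | evidence) ≈ 0.0005922 / 0.058666 ≈ 0.010
P(port scan | evidence) ≈ 0.011424 / 0.058666 ≈ 0.195
The largest is 0.762, so benign misconfiguration is most probable.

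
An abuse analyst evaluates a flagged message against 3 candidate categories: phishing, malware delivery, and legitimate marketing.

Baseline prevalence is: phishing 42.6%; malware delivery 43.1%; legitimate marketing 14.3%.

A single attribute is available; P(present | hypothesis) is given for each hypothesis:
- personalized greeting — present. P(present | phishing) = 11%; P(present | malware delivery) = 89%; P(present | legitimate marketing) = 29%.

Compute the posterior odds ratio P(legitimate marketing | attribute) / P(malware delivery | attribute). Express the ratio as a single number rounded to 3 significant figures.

Unnormalized posterior weight (prior times the attribute likelihood) for each of the two hypotheses:
  legitimate marketing: 0.143 × 0.29 = 0.04147
  malware delivery: 0.431 × 0.89 = 0.38359
Posterior odds = 0.04147 / 0.38359 ≈ 0.108.

0.108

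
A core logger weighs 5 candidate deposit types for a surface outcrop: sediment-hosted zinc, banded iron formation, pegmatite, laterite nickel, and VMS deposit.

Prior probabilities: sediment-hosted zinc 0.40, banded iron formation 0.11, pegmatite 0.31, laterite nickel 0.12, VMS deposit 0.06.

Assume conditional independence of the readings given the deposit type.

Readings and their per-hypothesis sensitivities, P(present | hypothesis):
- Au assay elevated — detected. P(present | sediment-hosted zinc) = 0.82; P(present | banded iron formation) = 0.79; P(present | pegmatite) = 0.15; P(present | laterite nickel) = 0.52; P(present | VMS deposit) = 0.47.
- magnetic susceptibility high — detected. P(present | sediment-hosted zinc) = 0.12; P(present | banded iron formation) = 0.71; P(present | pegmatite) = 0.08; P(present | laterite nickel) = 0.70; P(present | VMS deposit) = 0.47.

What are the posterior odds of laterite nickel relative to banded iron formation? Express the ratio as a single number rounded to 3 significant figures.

Unnormalized posterior weight (prior times the reading likelihoods) for each of the two hypotheses:
  laterite nickel: 0.12 × 0.52 × 0.70 = 0.04368
  banded iron formation: 0.11 × 0.79 × 0.71 = 0.061699
Posterior odds = 0.04368 / 0.061699 ≈ 0.708.

0.708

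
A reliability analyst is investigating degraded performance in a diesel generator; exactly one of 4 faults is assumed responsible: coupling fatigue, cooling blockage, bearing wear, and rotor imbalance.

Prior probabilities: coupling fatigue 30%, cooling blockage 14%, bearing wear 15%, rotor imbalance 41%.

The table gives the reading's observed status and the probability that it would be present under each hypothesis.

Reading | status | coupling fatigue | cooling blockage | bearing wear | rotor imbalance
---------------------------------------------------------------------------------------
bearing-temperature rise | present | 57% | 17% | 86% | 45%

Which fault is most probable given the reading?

For each hypothesis, the unnormalized posterior weight is prior × likelihood:
  coupling fatigue: 0.30 × 0.57 = 0.171
  cooling blockage: 0.14 × 0.17 = 0.0238
  bearing wear: 0.15 × 0.86 = 0.129
  rotor imbalance: 0.41 × 0.45 = 0.1845
Normalizing constant Z = 0.171 + 0.0238 + 0.129 + 0.1845 = 0.5083.
P(coupling fatigue | evidence) ≈ 0.171 / 0.5083 ≈ 0.336
P(cooling blockage | evidence) ≈ 0.0238 / 0.5083 ≈ 0.047
P(bearing wear | evidence) ≈ 0.129 / 0.5083 ≈ 0.254
P(rotor imbalance | evidence) ≈ 0.1845 / 0.5083 ≈ 0.363
The largest is 0.363, so rotor imbalance is most probable.

rotor imbalance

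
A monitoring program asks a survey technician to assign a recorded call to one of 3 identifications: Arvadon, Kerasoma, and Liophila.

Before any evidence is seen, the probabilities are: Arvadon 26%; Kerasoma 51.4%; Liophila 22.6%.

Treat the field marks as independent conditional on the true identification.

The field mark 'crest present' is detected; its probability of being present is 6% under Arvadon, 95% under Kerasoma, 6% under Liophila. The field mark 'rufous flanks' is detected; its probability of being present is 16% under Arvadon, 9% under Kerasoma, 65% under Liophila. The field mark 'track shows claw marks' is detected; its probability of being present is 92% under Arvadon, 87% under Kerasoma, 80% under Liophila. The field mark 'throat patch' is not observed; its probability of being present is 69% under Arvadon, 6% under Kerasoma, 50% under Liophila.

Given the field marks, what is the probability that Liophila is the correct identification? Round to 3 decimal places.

For each hypothesis, the unnormalized posterior weight is prior × product of the field mark likelihoods (using 1 − P(present | H) for each absent field mark):
  Arvadon: 0.260 × 0.06 × 0.16 × 0.92 × (1 − 0.69) = 0.00071186
  Kerasoma: 0.514 × 0.95 × 0.09 × 0.87 × (1 − 0.06) = 0.03594
  Liophila: 0.226 × 0.06 × 0.65 × 0.80 × (1 − 0.50) = 0.0035256
Marginal likelihood of the evidence = 0.040177.
P(Liophila | evidence) = 0.0035256 / 0.040177 ≈ 0.088.

0.088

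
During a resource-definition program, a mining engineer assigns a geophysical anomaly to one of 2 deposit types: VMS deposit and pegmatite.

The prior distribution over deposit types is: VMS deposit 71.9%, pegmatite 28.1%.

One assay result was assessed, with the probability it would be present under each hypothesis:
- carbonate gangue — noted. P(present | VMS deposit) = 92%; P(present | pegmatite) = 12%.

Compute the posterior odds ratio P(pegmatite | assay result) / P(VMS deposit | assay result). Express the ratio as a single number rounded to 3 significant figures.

0.0510

Unnormalized posterior weight (prior times the assay result likelihood) for each of the two hypotheses:
  pegmatite: 0.281 × 0.12 = 0.03372
  VMS deposit: 0.719 × 0.92 = 0.66148
Posterior odds = 0.03372 / 0.66148 ≈ 0.0510.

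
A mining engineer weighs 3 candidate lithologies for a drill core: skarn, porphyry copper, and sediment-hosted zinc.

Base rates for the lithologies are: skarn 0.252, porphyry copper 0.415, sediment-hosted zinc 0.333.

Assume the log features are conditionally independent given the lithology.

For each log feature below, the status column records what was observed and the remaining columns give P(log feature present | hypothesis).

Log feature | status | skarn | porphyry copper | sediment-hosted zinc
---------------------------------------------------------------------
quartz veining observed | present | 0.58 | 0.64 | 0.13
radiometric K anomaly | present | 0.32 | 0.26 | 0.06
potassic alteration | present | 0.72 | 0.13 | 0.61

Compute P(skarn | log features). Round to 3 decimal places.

For each hypothesis, the unnormalized posterior weight is prior × product of the log feature likelihoods:
  skarn: 0.252 × 0.58 × 0.32 × 0.72 = 0.033675
  porphyry copper: 0.415 × 0.64 × 0.26 × 0.13 = 0.0089773
  sediment-hosted zinc: 0.333 × 0.13 × 0.06 × 0.61 = 0.0015844
The unnormalized weights sum to 0.044237.
P(skarn | evidence) = 0.033675 / 0.044237 ≈ 0.761.

0.761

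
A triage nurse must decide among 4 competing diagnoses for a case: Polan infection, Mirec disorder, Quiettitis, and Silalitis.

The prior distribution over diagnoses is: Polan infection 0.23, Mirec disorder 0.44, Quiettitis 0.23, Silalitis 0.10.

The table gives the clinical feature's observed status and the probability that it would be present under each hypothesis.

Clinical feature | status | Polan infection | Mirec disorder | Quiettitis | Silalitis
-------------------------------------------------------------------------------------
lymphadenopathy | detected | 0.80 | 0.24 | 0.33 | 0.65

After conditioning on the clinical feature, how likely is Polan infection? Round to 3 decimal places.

Multiply each prior by the likelihood of the clinical feature:
  Polan infection: 0.23 × 0.80 = 0.184
  Mirec disorder: 0.44 × 0.24 = 0.1056
  Quiettitis: 0.23 × 0.33 = 0.0759
  Silalitis: 0.10 × 0.65 = 0.065
Normalizing constant Z = 0.184 + 0.1056 + 0.0759 + 0.065 = 0.4305.
P(Polan infection | evidence) = 0.184 / 0.4305 ≈ 0.427.

0.427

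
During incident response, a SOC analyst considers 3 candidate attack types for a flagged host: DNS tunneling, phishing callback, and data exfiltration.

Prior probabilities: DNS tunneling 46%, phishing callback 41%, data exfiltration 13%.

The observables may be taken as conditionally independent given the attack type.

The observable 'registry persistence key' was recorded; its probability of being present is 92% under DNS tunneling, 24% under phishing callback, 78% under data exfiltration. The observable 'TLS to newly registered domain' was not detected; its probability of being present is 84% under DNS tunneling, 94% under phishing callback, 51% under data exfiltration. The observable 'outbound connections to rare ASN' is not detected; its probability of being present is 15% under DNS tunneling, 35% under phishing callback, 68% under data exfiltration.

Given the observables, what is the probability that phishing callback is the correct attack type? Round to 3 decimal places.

0.050

For each hypothesis, the unnormalized posterior weight is prior × product of the observable likelihoods (using 1 − P(present | H) for each absent observable):
  DNS tunneling: 0.46 × 0.92 × (1 − 0.84) × (1 − 0.15) = 0.057555
  phishing callback: 0.41 × 0.24 × (1 − 0.94) × (1 − 0.35) = 0.0038376
  data exfiltration: 0.13 × 0.78 × (1 − 0.51) × (1 − 0.68) = 0.0159
Marginal likelihood of the evidence = 0.077292.
P(phishing callback | evidence) = 0.0038376 / 0.077292 ≈ 0.050.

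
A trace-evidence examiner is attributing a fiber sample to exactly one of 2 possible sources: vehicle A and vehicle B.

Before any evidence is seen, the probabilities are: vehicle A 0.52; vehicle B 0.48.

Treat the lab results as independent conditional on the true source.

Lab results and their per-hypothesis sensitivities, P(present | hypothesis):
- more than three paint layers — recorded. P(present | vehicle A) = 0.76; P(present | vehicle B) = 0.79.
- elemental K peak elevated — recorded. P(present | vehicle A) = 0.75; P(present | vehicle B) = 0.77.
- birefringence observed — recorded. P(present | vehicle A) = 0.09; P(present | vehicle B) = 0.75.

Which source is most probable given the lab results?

vehicle B

Multiply each prior by the joint likelihood of the lab result pattern:
  vehicle A: 0.52 × 0.76 × 0.75 × 0.09 = 0.026676
  vehicle B: 0.48 × 0.79 × 0.77 × 0.75 = 0.21899
Normalizing constant Z = 0.026676 + 0.21899 = 0.24566.
P(vehicle A | evidence) ≈ 0.026676 / 0.24566 ≈ 0.109
P(vehicle B | evidence) ≈ 0.21899 / 0.24566 ≈ 0.891
The largest is 0.891, so vehicle B is most probable.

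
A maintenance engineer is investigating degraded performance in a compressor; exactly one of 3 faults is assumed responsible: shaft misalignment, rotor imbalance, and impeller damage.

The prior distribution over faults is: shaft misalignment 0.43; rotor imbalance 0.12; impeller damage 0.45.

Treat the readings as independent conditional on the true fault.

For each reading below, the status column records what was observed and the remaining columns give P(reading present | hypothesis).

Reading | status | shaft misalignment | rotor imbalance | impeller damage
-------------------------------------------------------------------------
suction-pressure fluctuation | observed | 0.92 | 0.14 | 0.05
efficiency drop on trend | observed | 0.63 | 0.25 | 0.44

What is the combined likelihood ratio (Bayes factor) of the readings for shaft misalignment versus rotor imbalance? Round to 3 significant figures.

16.6

Joint likelihood of the reading pattern under each hypothesis:
  shaft misalignment: 0.92 × 0.63 = 0.5796
  rotor imbalance: 0.14 × 0.25 = 0.035
Bayes factor = 0.5796 / 0.035 ≈ 16.6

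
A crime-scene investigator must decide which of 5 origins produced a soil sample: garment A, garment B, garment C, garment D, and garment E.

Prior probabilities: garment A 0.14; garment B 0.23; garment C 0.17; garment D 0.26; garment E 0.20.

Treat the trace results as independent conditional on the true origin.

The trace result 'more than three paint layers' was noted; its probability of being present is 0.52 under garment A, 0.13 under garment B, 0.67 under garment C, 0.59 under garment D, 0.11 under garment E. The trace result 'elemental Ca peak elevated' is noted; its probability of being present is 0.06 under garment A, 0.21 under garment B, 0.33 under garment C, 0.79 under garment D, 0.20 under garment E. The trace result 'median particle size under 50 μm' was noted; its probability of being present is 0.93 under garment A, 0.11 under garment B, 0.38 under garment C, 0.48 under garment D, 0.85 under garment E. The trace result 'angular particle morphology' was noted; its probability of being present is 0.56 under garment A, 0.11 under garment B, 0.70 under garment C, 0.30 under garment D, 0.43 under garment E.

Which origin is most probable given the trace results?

By Bayes' rule with conditional independence, the unnormalized weight for each hypothesis is prior × ∏ likelihoods:
  garment A: 0.14 × 0.52 × 0.06 × 0.93 × 0.56 = 0.0022749
  garment B: 0.23 × 0.13 × 0.21 × 0.11 × 0.11 = 7.5976e-05
  garment C: 0.17 × 0.67 × 0.33 × 0.38 × 0.70 = 0.0099981
  garment D: 0.26 × 0.59 × 0.79 × 0.48 × 0.30 = 0.017451
  garment E: 0.20 × 0.11 × 0.20 × 0.85 × 0.43 = 0.0016082
Marginal likelihood of the evidence = 0.031408.
P(garment A | evidence) ≈ 0.0022749 / 0.031408 ≈ 0.072
P(garment B | evidence) ≈ 7.5976e-05 / 0.031408 ≈ 0.002
P(garment C | evidence) ≈ 0.0099981 / 0.031408 ≈ 0.318
P(garment D | evidence) ≈ 0.017451 / 0.031408 ≈ 0.556
P(garment E | evidence) ≈ 0.0016082 / 0.031408 ≈ 0.051
The largest is 0.556, so garment D is most probable.

garment D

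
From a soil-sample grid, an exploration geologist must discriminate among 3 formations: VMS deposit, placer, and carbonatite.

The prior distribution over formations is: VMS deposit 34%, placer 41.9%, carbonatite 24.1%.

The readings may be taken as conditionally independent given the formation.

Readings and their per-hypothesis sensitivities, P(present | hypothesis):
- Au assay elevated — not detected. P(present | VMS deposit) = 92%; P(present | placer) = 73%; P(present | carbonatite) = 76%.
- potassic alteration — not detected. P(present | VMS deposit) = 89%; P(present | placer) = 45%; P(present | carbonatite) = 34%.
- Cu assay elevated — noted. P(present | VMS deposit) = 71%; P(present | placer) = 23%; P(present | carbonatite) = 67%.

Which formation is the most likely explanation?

For each hypothesis, the unnormalized posterior weight is prior × product of the reading likelihoods (using 1 − P(present | H) for each absent reading):
  VMS deposit: 0.340 × (1 − 0.92) × (1 − 0.89) × 0.71 = 0.0021243
  placer: 0.419 × (1 − 0.73) × (1 − 0.45) × 0.23 = 0.014311
  carbonatite: 0.241 × (1 − 0.76) × (1 − 0.34) × 0.67 = 0.025577
The unnormalized weights sum to 0.042012.
P(VMS deposit | evidence) ≈ 0.0021243 / 0.042012 ≈ 0.051
P(placer | evidence) ≈ 0.014311 / 0.042012 ≈ 0.341
P(carbonatite | evidence) ≈ 0.025577 / 0.042012 ≈ 0.609
The largest is 0.609, so carbonatite is most probable.

carbonatite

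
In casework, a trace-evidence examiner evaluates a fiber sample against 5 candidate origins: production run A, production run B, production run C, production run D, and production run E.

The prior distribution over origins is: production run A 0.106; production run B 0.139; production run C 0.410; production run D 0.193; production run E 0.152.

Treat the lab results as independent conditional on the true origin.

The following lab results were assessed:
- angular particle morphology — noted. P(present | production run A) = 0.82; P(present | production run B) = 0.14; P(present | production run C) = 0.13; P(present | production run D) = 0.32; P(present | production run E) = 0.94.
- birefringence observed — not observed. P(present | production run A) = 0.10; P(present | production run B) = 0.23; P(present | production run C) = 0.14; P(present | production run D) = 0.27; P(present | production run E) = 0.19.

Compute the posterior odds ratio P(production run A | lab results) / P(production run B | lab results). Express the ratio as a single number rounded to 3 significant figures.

5.22

Posterior odds equal prior odds times the likelihood ratio; only the two competing hypotheses matter (using 1 − P(present | H) for each absent lab result).
  production run A: 0.106 × 0.82 × (1 − 0.10) = 0.078228
  production run B: 0.139 × 0.14 × (1 − 0.23) = 0.014984
Odds(production run A : production run B) = 0.078228 / 0.014984 ≈ 5.22.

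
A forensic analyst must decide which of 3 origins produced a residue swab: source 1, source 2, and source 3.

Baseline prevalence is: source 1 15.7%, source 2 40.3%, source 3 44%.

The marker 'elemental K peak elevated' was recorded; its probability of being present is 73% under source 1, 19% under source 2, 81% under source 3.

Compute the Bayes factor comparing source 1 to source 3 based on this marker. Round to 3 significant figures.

Likelihood of this marker under each hypothesis:
  source 1: 0.73
  source 3: 0.81
Bayes factor = 0.73 / 0.81 ≈ 0.901

0.901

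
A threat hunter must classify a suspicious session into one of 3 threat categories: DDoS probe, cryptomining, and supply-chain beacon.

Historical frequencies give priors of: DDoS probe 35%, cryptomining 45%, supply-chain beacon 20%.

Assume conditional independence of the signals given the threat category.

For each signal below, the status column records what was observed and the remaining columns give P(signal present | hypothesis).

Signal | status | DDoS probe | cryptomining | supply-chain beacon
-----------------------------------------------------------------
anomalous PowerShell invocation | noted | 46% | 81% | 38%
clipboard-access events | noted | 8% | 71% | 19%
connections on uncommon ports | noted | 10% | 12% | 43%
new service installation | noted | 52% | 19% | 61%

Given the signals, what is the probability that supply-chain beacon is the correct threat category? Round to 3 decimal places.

By Bayes' rule with conditional independence, the unnormalized weight for each hypothesis is prior × ∏ likelihoods:
  DDoS probe: 0.35 × 0.46 × 0.08 × 0.10 × 0.52 = 0.00066976
  cryptomining: 0.45 × 0.81 × 0.71 × 0.12 × 0.19 = 0.0059005
  supply-chain beacon: 0.20 × 0.38 × 0.19 × 0.43 × 0.61 = 0.0037876
Marginal likelihood of the evidence = 0.010358.
P(supply-chain beacon | evidence) = 0.0037876 / 0.010358 ≈ 0.366.

0.366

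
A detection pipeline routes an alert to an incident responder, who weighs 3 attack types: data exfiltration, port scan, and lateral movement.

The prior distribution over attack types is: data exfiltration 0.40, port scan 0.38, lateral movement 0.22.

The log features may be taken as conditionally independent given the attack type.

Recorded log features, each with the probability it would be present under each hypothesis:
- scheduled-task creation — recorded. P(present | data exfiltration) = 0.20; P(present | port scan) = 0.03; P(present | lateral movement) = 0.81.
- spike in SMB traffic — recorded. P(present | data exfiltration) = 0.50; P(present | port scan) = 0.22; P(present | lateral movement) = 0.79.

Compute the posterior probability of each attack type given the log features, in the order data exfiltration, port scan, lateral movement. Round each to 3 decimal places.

Multiply each prior by the joint likelihood of the log feature pattern:
  data exfiltration: 0.40 × 0.20 × 0.50 = 0.04
  port scan: 0.38 × 0.03 × 0.22 = 0.002508
  lateral movement: 0.22 × 0.81 × 0.79 = 0.14078
Marginal likelihood of the evidence = 0.18329.
P(data exfiltration | evidence) = 0.04 / 0.18329 ≈ 0.218
P(port scan | evidence) = 0.002508 / 0.18329 ≈ 0.014
P(lateral movement | evidence) = 0.14078 / 0.18329 ≈ 0.768

0.218, 0.014, 0.768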